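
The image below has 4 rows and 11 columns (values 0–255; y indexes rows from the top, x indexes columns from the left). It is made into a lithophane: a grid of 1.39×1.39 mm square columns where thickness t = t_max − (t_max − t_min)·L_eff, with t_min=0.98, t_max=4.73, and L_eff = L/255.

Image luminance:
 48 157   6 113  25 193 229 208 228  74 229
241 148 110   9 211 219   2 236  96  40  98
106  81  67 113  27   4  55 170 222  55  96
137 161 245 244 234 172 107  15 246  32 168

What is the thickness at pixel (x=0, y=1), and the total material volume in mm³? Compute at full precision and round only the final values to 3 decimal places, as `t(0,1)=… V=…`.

span = t_max - t_min = 4.73 - 0.98 = 3.750
L(0,1) = 241, L_eff = 241/255 = 0.945098
t(0,1) = 4.73 - 3.750·0.945098 = 1.186
Σt over all 4·11 pixels = 211879/1700 ≈ 124.6347059
V = pitch²·Σt = 1.39²·211879/1700 = 240.807

t(0,1)=1.186 V=240.807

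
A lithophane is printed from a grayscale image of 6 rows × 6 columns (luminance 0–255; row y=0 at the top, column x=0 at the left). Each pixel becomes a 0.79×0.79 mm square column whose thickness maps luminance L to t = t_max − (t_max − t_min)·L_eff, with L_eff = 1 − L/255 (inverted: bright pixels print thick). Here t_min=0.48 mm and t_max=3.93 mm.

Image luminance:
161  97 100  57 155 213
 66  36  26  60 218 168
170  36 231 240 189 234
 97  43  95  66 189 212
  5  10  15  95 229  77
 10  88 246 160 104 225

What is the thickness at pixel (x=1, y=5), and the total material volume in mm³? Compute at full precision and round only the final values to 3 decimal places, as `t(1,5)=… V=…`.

span = t_max - t_min = 3.93 - 0.48 = 3.450
L(1,5) = 88, L_eff = 1 - 88/255 = 0.654902 (inverted)
t(1,5) = 3.93 - 3.450·0.654902 = 1.671
Σt over all 6·6 pixels = 26221/340 ≈ 77.1205882
V = pitch²·Σt = 0.79²·26221/340 = 48.131

t(1,5)=1.671 V=48.131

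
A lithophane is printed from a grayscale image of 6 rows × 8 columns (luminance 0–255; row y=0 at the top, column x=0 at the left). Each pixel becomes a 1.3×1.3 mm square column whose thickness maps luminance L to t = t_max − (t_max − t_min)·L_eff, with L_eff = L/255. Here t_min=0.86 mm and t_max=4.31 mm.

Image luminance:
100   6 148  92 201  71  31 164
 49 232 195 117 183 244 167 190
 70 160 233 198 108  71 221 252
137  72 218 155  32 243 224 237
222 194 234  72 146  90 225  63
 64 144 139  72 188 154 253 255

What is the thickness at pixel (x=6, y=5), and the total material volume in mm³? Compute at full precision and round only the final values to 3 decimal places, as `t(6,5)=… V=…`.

span = t_max - t_min = 4.31 - 0.86 = 3.450
L(6,5) = 253, L_eff = 253/255 = 0.992157
t(6,5) = 4.31 - 3.450·0.992157 = 0.887
Σt over all 6·8 pixels = 45742/425 ≈ 107.6282353
V = pitch²·Σt = 1.3²·45742/425 = 181.892

t(6,5)=0.887 V=181.892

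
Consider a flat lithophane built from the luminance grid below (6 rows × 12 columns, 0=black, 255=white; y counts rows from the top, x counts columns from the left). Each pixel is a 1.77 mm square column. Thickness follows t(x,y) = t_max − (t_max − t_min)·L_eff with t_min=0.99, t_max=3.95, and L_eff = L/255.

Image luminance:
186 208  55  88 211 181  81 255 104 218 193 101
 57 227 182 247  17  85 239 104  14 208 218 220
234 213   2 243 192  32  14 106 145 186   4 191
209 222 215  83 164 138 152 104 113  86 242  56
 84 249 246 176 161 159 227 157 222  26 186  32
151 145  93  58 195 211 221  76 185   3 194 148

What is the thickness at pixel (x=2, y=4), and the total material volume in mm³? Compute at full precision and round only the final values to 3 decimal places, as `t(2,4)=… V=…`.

span = t_max - t_min = 3.95 - 0.99 = 2.960
L(2,4) = 246, L_eff = 246/255 = 0.964706
t(2,4) = 3.95 - 2.960·0.964706 = 1.094
Σt over all 6·12 pixels = 13666/85 ≈ 160.7764706
V = pitch²·Σt = 1.77²·13666/85 = 503.697

t(2,4)=1.094 V=503.697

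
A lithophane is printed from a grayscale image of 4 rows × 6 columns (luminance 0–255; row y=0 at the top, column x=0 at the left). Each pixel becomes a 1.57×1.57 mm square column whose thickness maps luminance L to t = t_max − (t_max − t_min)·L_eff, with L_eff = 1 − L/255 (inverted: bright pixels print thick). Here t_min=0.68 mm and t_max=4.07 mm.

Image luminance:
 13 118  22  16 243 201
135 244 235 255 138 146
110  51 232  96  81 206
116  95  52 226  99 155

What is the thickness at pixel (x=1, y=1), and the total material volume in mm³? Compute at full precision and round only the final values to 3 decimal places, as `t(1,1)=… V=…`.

t(1,1)=3.924 V=147.872

span = t_max - t_min = 4.07 - 0.68 = 3.390
L(1,1) = 244, L_eff = 1 - 244/255 = 0.043137 (inverted)
t(1,1) = 4.07 - 3.390·0.043137 = 3.924
Σt over all 4·6 pixels = 20397/340 ≈ 59.9911765
V = pitch²·Σt = 1.57²·20397/340 = 147.872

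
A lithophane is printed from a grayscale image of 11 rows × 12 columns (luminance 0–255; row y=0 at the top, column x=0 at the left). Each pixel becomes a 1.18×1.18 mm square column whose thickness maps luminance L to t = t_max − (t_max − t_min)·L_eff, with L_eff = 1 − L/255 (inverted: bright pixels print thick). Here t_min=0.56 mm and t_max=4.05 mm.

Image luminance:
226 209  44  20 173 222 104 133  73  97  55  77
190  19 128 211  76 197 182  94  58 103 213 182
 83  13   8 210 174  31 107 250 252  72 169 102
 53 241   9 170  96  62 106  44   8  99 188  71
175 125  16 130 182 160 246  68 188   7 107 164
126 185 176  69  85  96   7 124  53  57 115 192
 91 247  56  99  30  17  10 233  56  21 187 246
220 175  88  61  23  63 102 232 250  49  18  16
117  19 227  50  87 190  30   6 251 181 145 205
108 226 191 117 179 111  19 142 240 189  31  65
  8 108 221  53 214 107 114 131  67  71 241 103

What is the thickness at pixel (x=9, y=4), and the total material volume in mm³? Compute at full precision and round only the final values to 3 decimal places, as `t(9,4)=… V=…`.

t(9,4)=0.656 V=402.327

span = t_max - t_min = 4.05 - 0.56 = 3.490
L(9,4) = 7, L_eff = 1 - 7/255 = 0.972549 (inverted)
t(9,4) = 4.05 - 3.490·0.972549 = 0.656
Σt over all 11·12 pixels = 2456033/8500 ≈ 288.9450588
V = pitch²·Σt = 1.18²·2456033/8500 = 402.327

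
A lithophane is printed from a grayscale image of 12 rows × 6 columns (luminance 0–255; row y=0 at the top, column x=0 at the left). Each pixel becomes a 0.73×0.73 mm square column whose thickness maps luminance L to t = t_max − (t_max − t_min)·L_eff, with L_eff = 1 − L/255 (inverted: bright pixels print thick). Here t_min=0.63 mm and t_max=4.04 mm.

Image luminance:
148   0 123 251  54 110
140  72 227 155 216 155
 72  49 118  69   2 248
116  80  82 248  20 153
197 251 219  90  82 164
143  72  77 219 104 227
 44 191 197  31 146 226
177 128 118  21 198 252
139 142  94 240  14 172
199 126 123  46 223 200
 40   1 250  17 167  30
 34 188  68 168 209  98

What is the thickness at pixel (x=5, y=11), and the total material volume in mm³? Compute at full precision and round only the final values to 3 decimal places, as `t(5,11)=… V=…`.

span = t_max - t_min = 4.04 - 0.63 = 3.410
L(5,11) = 98, L_eff = 1 - 98/255 = 0.615686 (inverted)
t(5,11) = 4.04 - 3.410·0.615686 = 1.941
Σt over all 12·6 pixels = 87719/510 ≈ 171.9980392
V = pitch²·Σt = 0.73²·87719/510 = 91.658

t(5,11)=1.941 V=91.658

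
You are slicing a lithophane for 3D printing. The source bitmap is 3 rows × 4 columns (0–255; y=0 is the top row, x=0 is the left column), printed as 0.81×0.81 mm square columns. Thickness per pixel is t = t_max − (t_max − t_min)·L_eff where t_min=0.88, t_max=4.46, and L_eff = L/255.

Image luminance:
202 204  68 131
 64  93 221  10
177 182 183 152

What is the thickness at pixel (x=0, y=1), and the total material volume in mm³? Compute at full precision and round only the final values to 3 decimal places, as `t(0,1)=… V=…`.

t(0,1)=3.561 V=19.575

span = t_max - t_min = 4.46 - 0.88 = 3.580
L(0,1) = 64, L_eff = 64/255 = 0.250980
t(0,1) = 4.46 - 3.580·0.250980 = 3.561
Σt over all 3·4 pixels = 380407/12750 ≈ 29.8358431
V = pitch²·Σt = 0.81²·380407/12750 = 19.575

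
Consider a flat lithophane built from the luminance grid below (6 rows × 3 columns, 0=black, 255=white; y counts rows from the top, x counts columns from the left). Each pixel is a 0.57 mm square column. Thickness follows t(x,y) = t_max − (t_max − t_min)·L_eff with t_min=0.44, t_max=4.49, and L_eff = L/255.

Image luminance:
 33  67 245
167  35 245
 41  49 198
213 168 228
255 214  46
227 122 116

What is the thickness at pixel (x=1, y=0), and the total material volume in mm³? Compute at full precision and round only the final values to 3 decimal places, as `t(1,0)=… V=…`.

span = t_max - t_min = 4.49 - 0.44 = 4.050
L(1,0) = 67, L_eff = 67/255 = 0.262745
t(1,0) = 4.49 - 4.050·0.262745 = 3.426
Σt over all 6·3 pixels = 38.43
V = pitch²·Σt = 0.57²·38.43 = 12.486

t(1,0)=3.426 V=12.486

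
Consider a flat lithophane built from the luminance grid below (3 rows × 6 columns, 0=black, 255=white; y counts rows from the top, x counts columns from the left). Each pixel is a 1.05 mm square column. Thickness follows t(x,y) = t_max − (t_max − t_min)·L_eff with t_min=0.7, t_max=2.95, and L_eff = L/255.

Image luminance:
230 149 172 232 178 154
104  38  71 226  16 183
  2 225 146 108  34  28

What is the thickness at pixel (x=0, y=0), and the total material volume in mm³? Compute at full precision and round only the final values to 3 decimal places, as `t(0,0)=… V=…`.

t(0,0)=0.921 V=36.207

span = t_max - t_min = 2.95 - 0.7 = 2.250
L(0,0) = 230, L_eff = 230/255 = 0.901961
t(0,0) = 2.95 - 2.250·0.901961 = 0.921
Σt over all 3·6 pixels = 5583/170 ≈ 32.8411765
V = pitch²·Σt = 1.05²·5583/170 = 36.207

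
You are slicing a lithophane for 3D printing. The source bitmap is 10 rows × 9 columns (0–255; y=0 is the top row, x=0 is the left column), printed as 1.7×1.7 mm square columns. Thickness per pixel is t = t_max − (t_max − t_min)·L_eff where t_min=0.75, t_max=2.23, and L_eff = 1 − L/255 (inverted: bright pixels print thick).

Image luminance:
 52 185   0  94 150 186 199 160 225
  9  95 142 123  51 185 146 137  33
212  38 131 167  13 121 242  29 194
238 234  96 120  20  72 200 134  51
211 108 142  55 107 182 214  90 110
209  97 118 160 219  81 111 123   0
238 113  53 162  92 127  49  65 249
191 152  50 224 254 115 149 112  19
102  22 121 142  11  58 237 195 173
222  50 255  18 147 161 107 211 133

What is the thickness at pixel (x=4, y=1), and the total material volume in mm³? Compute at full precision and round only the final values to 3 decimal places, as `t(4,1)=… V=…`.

span = t_max - t_min = 2.23 - 0.75 = 1.480
L(4,1) = 51, L_eff = 1 - 51/255 = 0.800000 (inverted)
t(4,1) = 2.23 - 1.480·0.800000 = 1.046
Σt over all 10·9 pixels = 68761/510 ≈ 134.8254902
V = pitch²·Σt = 1.7²·68761/510 = 389.646

t(4,1)=1.046 V=389.646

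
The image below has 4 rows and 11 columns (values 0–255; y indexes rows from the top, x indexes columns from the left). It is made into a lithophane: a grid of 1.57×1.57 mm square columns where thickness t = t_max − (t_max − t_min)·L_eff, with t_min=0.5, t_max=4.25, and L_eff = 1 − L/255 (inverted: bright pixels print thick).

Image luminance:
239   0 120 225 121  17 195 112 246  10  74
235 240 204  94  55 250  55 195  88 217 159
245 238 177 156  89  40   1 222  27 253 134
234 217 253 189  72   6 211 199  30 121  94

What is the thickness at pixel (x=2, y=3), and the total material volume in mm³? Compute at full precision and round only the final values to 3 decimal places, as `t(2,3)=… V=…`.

span = t_max - t_min = 4.25 - 0.5 = 3.750
L(2,3) = 253, L_eff = 1 - 253/255 = 0.007843 (inverted)
t(2,3) = 4.25 - 3.750·0.007843 = 4.221
Σt over all 4·11 pixels = 7855/68 ≈ 115.5147059
V = pitch²·Σt = 1.57²·7855/68 = 284.732

t(2,3)=4.221 V=284.732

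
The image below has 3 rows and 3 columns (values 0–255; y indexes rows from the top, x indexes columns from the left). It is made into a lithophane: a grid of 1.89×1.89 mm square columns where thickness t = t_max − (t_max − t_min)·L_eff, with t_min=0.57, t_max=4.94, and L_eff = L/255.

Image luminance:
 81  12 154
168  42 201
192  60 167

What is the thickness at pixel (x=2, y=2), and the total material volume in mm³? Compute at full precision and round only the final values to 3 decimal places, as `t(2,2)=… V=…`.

span = t_max - t_min = 4.94 - 0.57 = 4.370
L(2,2) = 167, L_eff = 167/255 = 0.654902
t(2,2) = 4.94 - 4.370·0.654902 = 2.078
Σt over all 3·3 pixels = 221027/8500 ≈ 26.0031765
V = pitch²·Σt = 1.89²·221027/8500 = 92.886

t(2,2)=2.078 V=92.886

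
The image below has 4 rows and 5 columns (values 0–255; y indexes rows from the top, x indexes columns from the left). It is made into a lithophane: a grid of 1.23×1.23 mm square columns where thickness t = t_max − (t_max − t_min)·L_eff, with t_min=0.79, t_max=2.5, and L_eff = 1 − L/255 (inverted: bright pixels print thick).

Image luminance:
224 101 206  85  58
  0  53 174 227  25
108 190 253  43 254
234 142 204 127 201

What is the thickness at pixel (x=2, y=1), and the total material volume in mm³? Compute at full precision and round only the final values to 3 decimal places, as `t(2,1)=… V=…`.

t(2,1)=1.957 V=53.417

span = t_max - t_min = 2.5 - 0.79 = 1.710
L(2,1) = 174, L_eff = 1 - 174/255 = 0.317647 (inverted)
t(2,1) = 2.5 - 1.710·0.317647 = 1.957
Σt over all 4·5 pixels = 300113/8500 ≈ 35.3074118
V = pitch²·Σt = 1.23²·300113/8500 = 53.417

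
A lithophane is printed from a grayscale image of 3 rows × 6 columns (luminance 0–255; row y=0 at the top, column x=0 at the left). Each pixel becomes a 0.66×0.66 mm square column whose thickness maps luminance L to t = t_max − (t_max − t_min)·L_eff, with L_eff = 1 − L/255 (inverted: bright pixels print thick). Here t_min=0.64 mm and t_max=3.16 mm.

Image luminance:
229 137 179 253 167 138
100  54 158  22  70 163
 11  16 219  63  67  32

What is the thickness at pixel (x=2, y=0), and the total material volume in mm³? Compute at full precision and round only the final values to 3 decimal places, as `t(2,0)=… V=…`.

t(2,0)=2.409 V=13.963

span = t_max - t_min = 3.16 - 0.64 = 2.520
L(2,0) = 179, L_eff = 1 - 179/255 = 0.298039 (inverted)
t(2,0) = 3.16 - 2.520·0.298039 = 2.409
Σt over all 3·6 pixels = 68118/2125 ≈ 32.0555294
V = pitch²·Σt = 0.66²·68118/2125 = 13.963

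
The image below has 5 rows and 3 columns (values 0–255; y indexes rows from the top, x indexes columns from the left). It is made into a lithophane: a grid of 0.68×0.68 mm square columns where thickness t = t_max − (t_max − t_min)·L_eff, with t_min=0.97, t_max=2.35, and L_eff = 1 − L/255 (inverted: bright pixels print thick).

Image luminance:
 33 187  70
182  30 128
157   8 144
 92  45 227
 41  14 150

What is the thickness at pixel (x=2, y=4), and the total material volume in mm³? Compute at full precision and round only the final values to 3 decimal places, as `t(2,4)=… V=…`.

t(2,4)=1.782 V=10.502

span = t_max - t_min = 2.35 - 0.97 = 1.380
L(2,4) = 150, L_eff = 1 - 150/255 = 0.411765 (inverted)
t(2,4) = 2.35 - 1.380·0.411765 = 1.782
Σt over all 5·3 pixels = 193043/8500 ≈ 22.7109412
V = pitch²·Σt = 0.68²·193043/8500 = 10.502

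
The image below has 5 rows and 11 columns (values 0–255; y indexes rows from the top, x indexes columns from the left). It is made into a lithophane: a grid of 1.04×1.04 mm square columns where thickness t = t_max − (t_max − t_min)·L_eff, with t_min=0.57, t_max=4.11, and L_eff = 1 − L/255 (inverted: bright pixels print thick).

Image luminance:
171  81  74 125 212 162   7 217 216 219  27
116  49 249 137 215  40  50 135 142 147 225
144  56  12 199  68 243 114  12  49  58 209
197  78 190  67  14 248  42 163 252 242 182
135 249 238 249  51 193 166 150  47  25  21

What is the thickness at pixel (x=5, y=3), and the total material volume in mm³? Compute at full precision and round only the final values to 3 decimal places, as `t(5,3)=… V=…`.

t(5,3)=4.013 V=144.705

span = t_max - t_min = 4.11 - 0.57 = 3.540
L(5,3) = 248, L_eff = 1 - 248/255 = 0.027451 (inverted)
t(5,3) = 4.11 - 3.540·0.027451 = 4.013
Σt over all 5·11 pixels = 1137197/8500 ≈ 133.7878824
V = pitch²·Σt = 1.04²·1137197/8500 = 144.705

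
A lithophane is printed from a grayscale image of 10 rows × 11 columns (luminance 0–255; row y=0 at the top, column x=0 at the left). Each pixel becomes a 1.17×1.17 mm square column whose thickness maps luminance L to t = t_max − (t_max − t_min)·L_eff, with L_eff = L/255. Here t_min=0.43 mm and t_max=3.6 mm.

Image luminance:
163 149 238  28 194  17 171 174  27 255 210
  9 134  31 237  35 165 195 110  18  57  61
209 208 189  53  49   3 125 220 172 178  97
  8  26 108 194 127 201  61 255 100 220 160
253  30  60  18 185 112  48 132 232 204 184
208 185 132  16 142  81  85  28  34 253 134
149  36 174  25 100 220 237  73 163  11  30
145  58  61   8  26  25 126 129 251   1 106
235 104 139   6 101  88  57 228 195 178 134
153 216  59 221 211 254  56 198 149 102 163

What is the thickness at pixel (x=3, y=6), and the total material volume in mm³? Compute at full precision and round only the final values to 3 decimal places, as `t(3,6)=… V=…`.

span = t_max - t_min = 3.6 - 0.43 = 3.170
L(3,6) = 25, L_eff = 25/255 = 0.098039
t(3,6) = 3.6 - 3.170·0.098039 = 3.289
Σt over all 10·11 pixels = 2862017/12750 ≈ 224.4719216
V = pitch²·Σt = 1.17²·2862017/12750 = 307.280

t(3,6)=3.289 V=307.280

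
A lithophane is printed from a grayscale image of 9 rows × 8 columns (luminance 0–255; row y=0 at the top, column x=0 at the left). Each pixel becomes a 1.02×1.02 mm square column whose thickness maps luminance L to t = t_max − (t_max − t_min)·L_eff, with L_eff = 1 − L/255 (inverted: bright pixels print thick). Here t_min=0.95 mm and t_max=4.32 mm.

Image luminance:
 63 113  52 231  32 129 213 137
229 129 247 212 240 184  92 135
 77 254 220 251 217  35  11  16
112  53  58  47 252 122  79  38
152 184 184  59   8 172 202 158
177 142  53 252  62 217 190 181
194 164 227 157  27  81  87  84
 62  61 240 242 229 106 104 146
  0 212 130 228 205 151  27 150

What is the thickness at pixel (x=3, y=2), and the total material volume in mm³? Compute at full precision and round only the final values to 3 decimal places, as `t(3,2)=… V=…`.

span = t_max - t_min = 4.32 - 0.95 = 3.370
L(3,2) = 251, L_eff = 1 - 251/255 = 0.015686 (inverted)
t(3,2) = 4.32 - 3.370·0.015686 = 4.267
Σt over all 9·8 pixels = 1703273/8500 ≈ 200.3850588
V = pitch²·Σt = 1.02²·1703273/8500 = 208.481

t(3,2)=4.267 V=208.481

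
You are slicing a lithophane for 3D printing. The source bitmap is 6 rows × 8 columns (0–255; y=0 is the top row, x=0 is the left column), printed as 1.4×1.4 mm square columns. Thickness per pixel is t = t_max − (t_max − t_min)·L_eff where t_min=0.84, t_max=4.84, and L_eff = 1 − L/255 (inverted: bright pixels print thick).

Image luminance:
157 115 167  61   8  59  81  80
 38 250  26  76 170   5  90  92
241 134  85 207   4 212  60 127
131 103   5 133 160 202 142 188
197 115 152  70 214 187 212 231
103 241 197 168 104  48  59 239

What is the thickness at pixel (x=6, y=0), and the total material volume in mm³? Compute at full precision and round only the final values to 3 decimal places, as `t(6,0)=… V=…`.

span = t_max - t_min = 4.84 - 0.84 = 4.000
L(6,0) = 81, L_eff = 1 - 81/255 = 0.682353 (inverted)
t(6,0) = 4.84 - 4.000·0.682353 = 2.111
Σt over all 6·8 pixels = 174328/1275 ≈ 136.7278431
V = pitch²·Σt = 1.4²·174328/1275 = 267.987

t(6,0)=2.111 V=267.987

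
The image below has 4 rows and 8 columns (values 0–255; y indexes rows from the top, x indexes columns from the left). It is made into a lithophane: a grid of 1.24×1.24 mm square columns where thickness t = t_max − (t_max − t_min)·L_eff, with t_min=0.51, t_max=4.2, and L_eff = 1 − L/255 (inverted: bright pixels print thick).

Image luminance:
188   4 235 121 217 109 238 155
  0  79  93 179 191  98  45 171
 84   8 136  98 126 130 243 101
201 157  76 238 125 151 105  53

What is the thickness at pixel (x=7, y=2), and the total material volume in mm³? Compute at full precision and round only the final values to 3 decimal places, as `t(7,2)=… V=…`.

span = t_max - t_min = 4.2 - 0.51 = 3.690
L(7,2) = 101, L_eff = 1 - 101/255 = 0.603922 (inverted)
t(7,2) = 4.2 - 3.690·0.603922 = 1.972
Σt over all 4·8 pixels = 129957/1700 ≈ 76.4452941
V = pitch²·Σt = 1.24²·129957/1700 = 117.542

t(7,2)=1.972 V=117.542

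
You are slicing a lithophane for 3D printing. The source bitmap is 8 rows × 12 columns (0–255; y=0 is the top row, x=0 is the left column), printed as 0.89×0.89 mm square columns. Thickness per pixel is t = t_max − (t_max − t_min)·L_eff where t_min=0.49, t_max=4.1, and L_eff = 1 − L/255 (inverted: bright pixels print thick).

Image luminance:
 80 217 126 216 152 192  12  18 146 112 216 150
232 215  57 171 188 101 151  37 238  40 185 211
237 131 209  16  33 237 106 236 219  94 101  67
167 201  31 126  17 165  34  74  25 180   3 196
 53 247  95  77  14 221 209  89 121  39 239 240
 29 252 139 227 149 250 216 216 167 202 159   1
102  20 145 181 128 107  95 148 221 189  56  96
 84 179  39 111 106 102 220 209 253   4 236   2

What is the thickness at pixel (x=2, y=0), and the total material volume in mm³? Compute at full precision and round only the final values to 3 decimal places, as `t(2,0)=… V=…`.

t(2,0)=2.274 V=183.621

span = t_max - t_min = 4.1 - 0.49 = 3.610
L(2,0) = 126, L_eff = 1 - 126/255 = 0.505882 (inverted)
t(2,0) = 4.1 - 3.610·0.505882 = 2.274
Σt over all 8·12 pixels = 1477823/6375 ≈ 231.8153725
V = pitch²·Σt = 0.89²·1477823/6375 = 183.621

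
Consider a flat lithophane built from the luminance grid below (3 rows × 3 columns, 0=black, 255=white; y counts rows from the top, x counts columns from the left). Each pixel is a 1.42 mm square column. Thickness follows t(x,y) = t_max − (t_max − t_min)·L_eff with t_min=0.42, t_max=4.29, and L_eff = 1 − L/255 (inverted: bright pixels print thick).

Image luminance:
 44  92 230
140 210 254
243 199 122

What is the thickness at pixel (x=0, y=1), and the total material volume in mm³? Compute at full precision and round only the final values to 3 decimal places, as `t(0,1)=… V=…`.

span = t_max - t_min = 4.29 - 0.42 = 3.870
L(0,1) = 140, L_eff = 1 - 140/255 = 0.450980 (inverted)
t(0,1) = 4.29 - 3.870·0.450980 = 2.545
Σt over all 3·3 pixels = 57504/2125 ≈ 27.0607059
V = pitch²·Σt = 1.42²·57504/2125 = 54.565

t(0,1)=2.545 V=54.565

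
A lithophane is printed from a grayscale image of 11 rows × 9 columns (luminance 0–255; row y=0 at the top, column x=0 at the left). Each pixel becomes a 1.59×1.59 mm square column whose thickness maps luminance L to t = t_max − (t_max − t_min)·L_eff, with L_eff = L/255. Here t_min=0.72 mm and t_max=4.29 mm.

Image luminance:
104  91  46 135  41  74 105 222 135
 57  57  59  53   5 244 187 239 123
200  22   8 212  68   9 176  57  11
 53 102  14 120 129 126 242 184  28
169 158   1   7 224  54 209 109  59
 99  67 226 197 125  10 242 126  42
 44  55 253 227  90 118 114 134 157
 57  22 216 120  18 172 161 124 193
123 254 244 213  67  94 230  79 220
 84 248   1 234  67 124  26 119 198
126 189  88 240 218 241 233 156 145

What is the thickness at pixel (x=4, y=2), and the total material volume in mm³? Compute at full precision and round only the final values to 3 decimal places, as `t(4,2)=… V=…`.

span = t_max - t_min = 4.29 - 0.72 = 3.570
L(4,2) = 68, L_eff = 68/255 = 0.266667
t(4,2) = 4.29 - 3.570·0.266667 = 3.338
Σt over all 11·9 pixels = 251.138
V = pitch²·Σt = 1.59²·251.138 = 634.902

t(4,2)=3.338 V=634.902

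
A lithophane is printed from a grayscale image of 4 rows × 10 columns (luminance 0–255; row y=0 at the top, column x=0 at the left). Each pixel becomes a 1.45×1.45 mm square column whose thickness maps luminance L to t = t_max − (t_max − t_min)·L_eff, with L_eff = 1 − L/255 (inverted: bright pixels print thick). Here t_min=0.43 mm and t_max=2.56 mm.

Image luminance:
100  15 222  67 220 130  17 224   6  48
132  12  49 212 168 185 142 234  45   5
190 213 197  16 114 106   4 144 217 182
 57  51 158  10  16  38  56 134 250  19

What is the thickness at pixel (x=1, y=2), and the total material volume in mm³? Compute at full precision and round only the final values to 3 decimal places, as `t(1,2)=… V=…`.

t(1,2)=2.209 V=113.524

span = t_max - t_min = 2.56 - 0.43 = 2.130
L(1,2) = 213, L_eff = 1 - 213/255 = 0.164706 (inverted)
t(1,2) = 2.56 - 2.130·0.164706 = 2.209
Σt over all 4·10 pixels = 91791/1700 ≈ 53.9947059
V = pitch²·Σt = 1.45²·91791/1700 = 113.524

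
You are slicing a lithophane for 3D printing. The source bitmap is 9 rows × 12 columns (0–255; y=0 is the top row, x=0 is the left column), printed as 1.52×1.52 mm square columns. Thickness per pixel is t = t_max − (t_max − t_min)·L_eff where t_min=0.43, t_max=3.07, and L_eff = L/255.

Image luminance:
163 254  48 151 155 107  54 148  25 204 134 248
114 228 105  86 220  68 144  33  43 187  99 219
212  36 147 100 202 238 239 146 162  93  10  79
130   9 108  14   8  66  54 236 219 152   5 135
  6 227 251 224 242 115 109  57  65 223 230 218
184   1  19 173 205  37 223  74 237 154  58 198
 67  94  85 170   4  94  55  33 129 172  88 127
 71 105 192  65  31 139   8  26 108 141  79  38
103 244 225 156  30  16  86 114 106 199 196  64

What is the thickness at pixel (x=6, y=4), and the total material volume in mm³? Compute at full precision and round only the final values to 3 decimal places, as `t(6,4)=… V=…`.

span = t_max - t_min = 3.07 - 0.43 = 2.640
L(6,4) = 109, L_eff = 109/255 = 0.427451
t(6,4) = 3.07 - 2.640·0.427451 = 1.942
Σt over all 9·12 pixels = 413571/2125 ≈ 194.6216471
V = pitch²·Σt = 1.52²·413571/2125 = 449.654

t(6,4)=1.942 V=449.654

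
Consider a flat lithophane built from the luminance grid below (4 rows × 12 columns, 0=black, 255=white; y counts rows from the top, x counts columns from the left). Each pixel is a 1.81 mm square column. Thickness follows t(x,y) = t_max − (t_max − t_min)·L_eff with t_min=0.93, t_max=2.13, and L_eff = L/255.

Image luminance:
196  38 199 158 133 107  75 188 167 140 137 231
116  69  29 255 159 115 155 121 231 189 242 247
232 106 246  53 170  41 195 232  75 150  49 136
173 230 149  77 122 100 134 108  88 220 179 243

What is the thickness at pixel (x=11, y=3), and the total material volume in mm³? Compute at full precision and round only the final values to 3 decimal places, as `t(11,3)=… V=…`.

span = t_max - t_min = 2.13 - 0.93 = 1.200
L(11,3) = 243, L_eff = 243/255 = 0.952941
t(11,3) = 2.13 - 1.200·0.952941 = 0.986
Σt over all 4·12 pixels = 29042/425 ≈ 68.3341176
V = pitch²·Σt = 1.81²·29042/425 = 223.869

t(11,3)=0.986 V=223.869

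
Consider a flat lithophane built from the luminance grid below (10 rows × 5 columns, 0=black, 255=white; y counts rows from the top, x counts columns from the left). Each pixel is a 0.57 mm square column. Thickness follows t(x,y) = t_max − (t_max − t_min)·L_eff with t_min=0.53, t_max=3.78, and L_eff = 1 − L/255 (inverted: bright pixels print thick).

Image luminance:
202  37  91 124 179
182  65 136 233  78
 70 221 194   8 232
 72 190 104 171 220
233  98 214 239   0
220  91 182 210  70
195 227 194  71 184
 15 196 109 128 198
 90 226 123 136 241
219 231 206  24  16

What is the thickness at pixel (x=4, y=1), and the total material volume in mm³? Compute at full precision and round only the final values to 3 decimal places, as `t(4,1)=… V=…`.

span = t_max - t_min = 3.78 - 0.53 = 3.250
L(4,1) = 78, L_eff = 1 - 78/255 = 0.694118 (inverted)
t(4,1) = 3.78 - 3.250·0.694118 = 1.524
Σt over all 10·5 pixels = 120.75
V = pitch²·Σt = 0.57²·120.75 = 39.232

t(4,1)=1.524 V=39.232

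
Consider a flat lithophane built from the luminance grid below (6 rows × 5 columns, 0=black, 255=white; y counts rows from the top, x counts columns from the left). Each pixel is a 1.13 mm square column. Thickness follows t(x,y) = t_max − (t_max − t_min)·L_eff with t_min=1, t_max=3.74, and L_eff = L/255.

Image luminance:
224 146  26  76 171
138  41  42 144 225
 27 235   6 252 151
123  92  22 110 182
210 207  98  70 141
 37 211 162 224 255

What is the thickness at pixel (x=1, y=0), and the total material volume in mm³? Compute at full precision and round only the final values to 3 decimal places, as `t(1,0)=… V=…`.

span = t_max - t_min = 3.74 - 1 = 2.740
L(1,0) = 146, L_eff = 146/255 = 0.572549
t(1,0) = 3.74 - 2.740·0.572549 = 2.171
Σt over all 6·5 pixels = 437987/6375 ≈ 68.7038431
V = pitch²·Σt = 1.13²·437987/6375 = 87.728

t(1,0)=2.171 V=87.728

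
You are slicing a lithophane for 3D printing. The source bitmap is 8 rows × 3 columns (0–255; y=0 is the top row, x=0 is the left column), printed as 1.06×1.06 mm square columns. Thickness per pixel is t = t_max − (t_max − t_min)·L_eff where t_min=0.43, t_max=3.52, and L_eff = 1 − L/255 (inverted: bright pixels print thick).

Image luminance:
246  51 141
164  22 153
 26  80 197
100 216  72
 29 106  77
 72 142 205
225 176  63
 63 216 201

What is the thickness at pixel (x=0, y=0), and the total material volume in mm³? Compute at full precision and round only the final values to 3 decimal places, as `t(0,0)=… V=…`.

t(0,0)=3.411 V=53.027

span = t_max - t_min = 3.52 - 0.43 = 3.090
L(0,0) = 246, L_eff = 1 - 246/255 = 0.035294 (inverted)
t(0,0) = 3.52 - 3.090·0.035294 = 3.411
Σt over all 8·3 pixels = 47.194
V = pitch²·Σt = 1.06²·47.194 = 53.027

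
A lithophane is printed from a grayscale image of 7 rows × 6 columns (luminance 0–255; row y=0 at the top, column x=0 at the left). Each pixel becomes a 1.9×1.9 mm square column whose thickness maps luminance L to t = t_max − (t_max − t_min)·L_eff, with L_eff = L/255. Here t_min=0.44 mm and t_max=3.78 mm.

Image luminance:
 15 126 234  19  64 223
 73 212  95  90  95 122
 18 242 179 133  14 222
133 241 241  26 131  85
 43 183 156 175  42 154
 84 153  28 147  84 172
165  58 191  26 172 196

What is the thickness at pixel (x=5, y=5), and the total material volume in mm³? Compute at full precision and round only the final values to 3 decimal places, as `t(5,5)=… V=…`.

t(5,5)=1.527 V=324.316

span = t_max - t_min = 3.78 - 0.44 = 3.340
L(5,5) = 172, L_eff = 172/255 = 0.674510
t(5,5) = 3.78 - 3.340·0.674510 = 1.527
Σt over all 7·6 pixels = 190906/2125 ≈ 89.8381176
V = pitch²·Σt = 1.9²·190906/2125 = 324.316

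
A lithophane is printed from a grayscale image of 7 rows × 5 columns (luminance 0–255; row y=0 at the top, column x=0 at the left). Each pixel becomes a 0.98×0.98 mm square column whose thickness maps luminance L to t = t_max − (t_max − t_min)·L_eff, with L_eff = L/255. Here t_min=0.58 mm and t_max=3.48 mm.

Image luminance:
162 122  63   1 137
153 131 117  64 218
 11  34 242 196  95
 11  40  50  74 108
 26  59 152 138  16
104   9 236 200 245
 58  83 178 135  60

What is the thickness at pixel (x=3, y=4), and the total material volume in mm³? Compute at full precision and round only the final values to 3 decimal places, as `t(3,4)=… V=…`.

t(3,4)=1.911 V=76.259

span = t_max - t_min = 3.48 - 0.58 = 2.900
L(3,4) = 138, L_eff = 138/255 = 0.541176
t(3,4) = 3.48 - 2.900·0.541176 = 1.911
Σt over all 7·5 pixels = 101239/1275 ≈ 79.4031373
V = pitch²·Σt = 0.98²·101239/1275 = 76.259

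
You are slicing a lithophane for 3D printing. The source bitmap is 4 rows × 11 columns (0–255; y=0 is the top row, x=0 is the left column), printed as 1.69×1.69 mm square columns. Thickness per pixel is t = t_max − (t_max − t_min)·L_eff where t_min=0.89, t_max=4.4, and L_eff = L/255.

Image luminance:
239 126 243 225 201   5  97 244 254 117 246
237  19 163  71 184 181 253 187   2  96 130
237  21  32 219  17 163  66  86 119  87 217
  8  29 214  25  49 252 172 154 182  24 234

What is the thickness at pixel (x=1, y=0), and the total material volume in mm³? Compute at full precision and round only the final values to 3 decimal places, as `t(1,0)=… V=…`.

span = t_max - t_min = 4.4 - 0.89 = 3.510
L(1,0) = 126, L_eff = 126/255 = 0.494118
t(1,0) = 4.4 - 3.510·0.494118 = 2.666
Σt over all 4·11 pixels = 928741/8500 ≈ 109.2636471
V = pitch²·Σt = 1.69²·928741/8500 = 312.068

t(1,0)=2.666 V=312.068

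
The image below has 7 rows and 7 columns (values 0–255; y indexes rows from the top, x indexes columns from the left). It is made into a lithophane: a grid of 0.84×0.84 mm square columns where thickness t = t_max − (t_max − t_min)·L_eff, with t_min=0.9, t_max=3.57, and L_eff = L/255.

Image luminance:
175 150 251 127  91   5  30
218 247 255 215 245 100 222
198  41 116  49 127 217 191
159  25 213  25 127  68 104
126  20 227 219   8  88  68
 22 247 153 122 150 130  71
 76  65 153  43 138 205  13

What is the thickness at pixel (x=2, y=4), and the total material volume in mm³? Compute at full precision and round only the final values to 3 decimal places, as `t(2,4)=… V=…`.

t(2,4)=1.193 V=76.627

span = t_max - t_min = 3.57 - 0.9 = 2.670
L(2,4) = 227, L_eff = 227/255 = 0.890196
t(2,4) = 3.57 - 2.670·0.890196 = 1.193
Σt over all 7·7 pixels = 92309/850 ≈ 108.5988235
V = pitch²·Σt = 0.84²·92309/850 = 76.627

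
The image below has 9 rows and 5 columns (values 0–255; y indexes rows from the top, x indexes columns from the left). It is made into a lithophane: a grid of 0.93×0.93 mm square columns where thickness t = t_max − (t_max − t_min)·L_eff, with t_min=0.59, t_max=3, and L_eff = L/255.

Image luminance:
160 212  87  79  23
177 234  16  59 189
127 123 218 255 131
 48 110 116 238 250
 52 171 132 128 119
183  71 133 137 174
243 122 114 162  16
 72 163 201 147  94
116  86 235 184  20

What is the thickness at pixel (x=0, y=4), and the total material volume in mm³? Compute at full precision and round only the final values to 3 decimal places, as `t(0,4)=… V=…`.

span = t_max - t_min = 3 - 0.59 = 2.410
L(0,4) = 52, L_eff = 52/255 = 0.203922
t(0,4) = 3 - 2.410·0.203922 = 2.509
Σt over all 9·5 pixels = 1965893/25500 ≈ 77.0938431
V = pitch²·Σt = 0.93²·1965893/25500 = 66.678

t(0,4)=2.509 V=66.678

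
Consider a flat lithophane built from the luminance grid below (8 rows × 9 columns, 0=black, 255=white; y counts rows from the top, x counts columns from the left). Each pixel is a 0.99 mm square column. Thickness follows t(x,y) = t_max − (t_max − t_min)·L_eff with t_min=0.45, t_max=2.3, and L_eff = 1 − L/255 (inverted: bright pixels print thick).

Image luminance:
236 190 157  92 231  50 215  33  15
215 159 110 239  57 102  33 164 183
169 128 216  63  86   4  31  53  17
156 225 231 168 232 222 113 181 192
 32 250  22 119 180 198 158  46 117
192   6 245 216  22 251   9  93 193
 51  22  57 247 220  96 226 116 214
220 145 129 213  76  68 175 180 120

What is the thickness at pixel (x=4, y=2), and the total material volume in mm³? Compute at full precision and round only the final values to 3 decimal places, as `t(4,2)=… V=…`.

t(4,2)=1.074 V=102.093

span = t_max - t_min = 2.3 - 0.45 = 1.850
L(4,2) = 86, L_eff = 1 - 86/255 = 0.662745 (inverted)
t(4,2) = 2.3 - 1.850·0.662745 = 1.074
Σt over all 8·9 pixels = 132811/1275 ≈ 104.1654902
V = pitch²·Σt = 0.99²·132811/1275 = 102.093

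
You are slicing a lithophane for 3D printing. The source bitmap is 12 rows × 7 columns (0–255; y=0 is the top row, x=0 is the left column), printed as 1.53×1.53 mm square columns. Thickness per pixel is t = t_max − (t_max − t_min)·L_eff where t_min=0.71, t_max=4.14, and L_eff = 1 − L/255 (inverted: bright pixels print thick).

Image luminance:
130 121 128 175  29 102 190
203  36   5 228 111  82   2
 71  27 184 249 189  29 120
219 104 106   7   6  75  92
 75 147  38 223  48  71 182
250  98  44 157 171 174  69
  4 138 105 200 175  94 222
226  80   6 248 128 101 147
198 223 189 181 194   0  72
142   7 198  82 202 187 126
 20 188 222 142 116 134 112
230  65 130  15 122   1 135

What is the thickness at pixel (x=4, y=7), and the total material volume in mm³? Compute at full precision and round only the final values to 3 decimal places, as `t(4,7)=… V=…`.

span = t_max - t_min = 4.14 - 0.71 = 3.430
L(4,7) = 128, L_eff = 1 - 128/255 = 0.498039 (inverted)
t(4,7) = 4.14 - 3.430·0.498039 = 2.432
Σt over all 12·7 pixels = 2522401/12750 ≈ 197.8353725
V = pitch²·Σt = 1.53²·2522401/12750 = 463.113

t(4,7)=2.432 V=463.113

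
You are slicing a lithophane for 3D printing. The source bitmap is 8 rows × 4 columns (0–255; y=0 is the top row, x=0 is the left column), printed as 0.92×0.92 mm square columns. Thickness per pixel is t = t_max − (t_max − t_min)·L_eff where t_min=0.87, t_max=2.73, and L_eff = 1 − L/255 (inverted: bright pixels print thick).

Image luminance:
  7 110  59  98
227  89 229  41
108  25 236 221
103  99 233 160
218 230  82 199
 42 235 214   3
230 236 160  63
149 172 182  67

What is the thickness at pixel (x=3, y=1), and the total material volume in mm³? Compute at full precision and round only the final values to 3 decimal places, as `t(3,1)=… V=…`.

span = t_max - t_min = 2.73 - 0.87 = 1.860
L(3,1) = 41, L_eff = 1 - 41/255 = 0.839216 (inverted)
t(3,1) = 2.73 - 1.860·0.839216 = 1.169
Σt over all 8·4 pixels = 258657/4250 ≈ 60.8604706
V = pitch²·Σt = 0.92²·258657/4250 = 51.512

t(3,1)=1.169 V=51.512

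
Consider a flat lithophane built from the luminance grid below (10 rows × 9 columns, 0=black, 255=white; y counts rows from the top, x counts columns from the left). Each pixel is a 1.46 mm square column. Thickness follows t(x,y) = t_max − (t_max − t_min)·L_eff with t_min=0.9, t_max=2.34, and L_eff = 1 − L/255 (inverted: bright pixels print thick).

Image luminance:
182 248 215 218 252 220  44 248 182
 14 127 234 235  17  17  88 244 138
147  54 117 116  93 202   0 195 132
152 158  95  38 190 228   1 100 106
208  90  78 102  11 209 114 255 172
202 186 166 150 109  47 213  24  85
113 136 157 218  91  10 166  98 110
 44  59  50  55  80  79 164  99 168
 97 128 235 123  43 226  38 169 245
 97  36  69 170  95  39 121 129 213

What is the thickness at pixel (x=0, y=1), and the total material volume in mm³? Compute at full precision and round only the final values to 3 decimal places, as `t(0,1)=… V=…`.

span = t_max - t_min = 2.34 - 0.9 = 1.440
L(0,1) = 14, L_eff = 1 - 14/255 = 0.945098 (inverted)
t(0,1) = 2.34 - 1.440·0.945098 = 0.979
Σt over all 10·9 pixels = 311781/2125 ≈ 146.7204706
V = pitch²·Σt = 1.46²·311781/2125 = 312.749

t(0,1)=0.979 V=312.749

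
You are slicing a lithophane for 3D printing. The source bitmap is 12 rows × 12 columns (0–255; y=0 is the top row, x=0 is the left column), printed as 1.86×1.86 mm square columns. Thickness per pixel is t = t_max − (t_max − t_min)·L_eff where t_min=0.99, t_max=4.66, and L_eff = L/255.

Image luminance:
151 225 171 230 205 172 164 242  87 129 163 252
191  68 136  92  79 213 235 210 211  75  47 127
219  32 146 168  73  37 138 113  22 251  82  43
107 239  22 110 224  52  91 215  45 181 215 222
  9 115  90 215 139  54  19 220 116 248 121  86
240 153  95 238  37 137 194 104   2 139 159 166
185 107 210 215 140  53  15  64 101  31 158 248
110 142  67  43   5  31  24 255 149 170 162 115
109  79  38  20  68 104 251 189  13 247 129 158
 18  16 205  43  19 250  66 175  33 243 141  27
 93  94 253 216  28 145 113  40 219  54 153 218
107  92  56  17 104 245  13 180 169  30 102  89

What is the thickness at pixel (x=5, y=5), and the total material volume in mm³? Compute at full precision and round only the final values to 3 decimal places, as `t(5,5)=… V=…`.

t(5,5)=2.688 V=1410.900

span = t_max - t_min = 4.66 - 0.99 = 3.670
L(5,5) = 137, L_eff = 137/255 = 0.537255
t(5,5) = 4.66 - 3.670·0.537255 = 2.688
Σt over all 12·12 pixels = 10399457/25500 ≈ 407.8218431
V = pitch²·Σt = 1.86²·10399457/25500 = 1410.900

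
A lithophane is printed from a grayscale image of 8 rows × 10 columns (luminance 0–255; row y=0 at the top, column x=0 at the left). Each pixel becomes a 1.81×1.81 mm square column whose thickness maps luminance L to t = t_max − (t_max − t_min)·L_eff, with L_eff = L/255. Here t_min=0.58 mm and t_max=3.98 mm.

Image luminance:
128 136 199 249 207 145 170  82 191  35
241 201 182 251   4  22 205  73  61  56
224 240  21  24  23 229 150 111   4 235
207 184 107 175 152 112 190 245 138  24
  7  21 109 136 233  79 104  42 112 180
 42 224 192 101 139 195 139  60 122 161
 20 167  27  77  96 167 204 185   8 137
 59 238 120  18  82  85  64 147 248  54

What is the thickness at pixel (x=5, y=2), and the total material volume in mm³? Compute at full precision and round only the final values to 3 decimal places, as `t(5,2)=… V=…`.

t(5,2)=0.927 V=596.075

span = t_max - t_min = 3.98 - 0.58 = 3.400
L(5,2) = 229, L_eff = 229/255 = 0.898039
t(5,2) = 3.98 - 3.400·0.898039 = 0.927
Σt over all 8·10 pixels = 13646/75 ≈ 181.9466667
V = pitch²·Σt = 1.81²·13646/75 = 596.075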